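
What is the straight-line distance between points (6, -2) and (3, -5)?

√(Σ(x_i - y_i)²) = √((6 - 3)² + (-2 - (-5))²)
= √(3² + 3²) = √(9 + 9) = √18 ≈ 4.2426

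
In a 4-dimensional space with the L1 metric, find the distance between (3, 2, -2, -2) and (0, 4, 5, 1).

Σ|x_i - y_i| = |3 - 0| + |2 - 4| + |-2 - 5| + |-2 - 1| = 3 + 2 + 7 + 3 = 15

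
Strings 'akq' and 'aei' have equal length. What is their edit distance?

Let D[i][j] be the edit distance between the first i characters of 'akq' and the first j characters of 'aei', with D[i][0] = i, D[0][j] = j, and D[i][j] = D[i-1][j-1] if the characters match, else 1 + min(D[i-1][j], D[i][j-1], D[i-1][j-1]). Filling the table (rows: prefixes of 'akq', columns: prefixes of 'aei'):
     ε  a  e  i
  ε  0  1  2  3
  a  1  0  1  2
  k  2  1  1  2
  q  3  2  2  2
The bottom-right entry gives D[3][3] = 2, so no sequence of fewer than 2 edits works. Backtracking through the table gives one optimal edit sequence (2 edits):
  akq → aeq (sub k→e @2)
  aeq → aei (sub q→i @3)
Edit distance = 2.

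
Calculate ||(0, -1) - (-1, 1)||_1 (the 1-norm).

Σ|x_i - y_i| = |0 - (-1)| + |-1 - 1| = 1 + 2 = 3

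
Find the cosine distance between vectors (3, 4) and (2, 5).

With u = (3, 4), v = (2, 5):
u·v = 3·2 + 4·5 = 6 + 20 = 26.
|u| = √(3² + 4²) = √25, |v| = √(2² + 5²) = √29, so |u||v| = √(25·29) = √725.
cos θ = (u·v)/(|u||v|) = 26/√725 ≈ 0.9656
Cosine distance = 1 - cos θ ≈ 1 - 0.9656 = 0.0344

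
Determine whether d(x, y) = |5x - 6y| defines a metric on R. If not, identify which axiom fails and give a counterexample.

No. d fails symmetry: d(6, 9) = |5·6 - 6·9| = |-24| = 24, but d(9, 6) = |5·9 - 6·6| = |9| = 9. Since 24 ≠ 9, d(x,y) ≠ d(y,x) in general.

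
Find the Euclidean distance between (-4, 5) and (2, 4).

√(Σ(x_i - y_i)²) = √((-4 - 2)² + (5 - 4)²)
= √((-6)² + 1²) = √(36 + 1) = √37 ≈ 6.0828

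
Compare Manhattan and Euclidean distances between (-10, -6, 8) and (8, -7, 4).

L1 = |-10 - 8| + |-6 - (-7)| + |8 - 4| = 18 + 1 + 4 = 23
L2 = √(18² + 1² + 4²) = √341 ≈ 18.4662
L1 ≥ L2 always (equality iff movement is along one axis); L1 > L2 here.
Ratio L1/L2 = 23/√341 ≈ 1.2455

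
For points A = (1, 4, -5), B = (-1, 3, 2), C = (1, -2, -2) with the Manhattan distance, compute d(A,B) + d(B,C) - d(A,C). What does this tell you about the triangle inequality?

d(A,B) = 2 + 1 + 7 = 10, d(B,C) = 2 + 5 + 4 = 11, d(A,C) = 0 + 6 + 3 = 9.
d(A,B) + d(B,C) - d(A,C) = 10 + 11 - 9 = 21 - 9 = 12. This is ≥ 0, so the triangle inequality holds for these points.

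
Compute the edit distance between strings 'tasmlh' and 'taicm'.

Let D[i][j] be the edit distance between the first i characters of 'tasmlh' and the first j characters of 'taicm', with D[i][0] = i, D[0][j] = j, and D[i][j] = D[i-1][j-1] if the characters match, else 1 + min(D[i-1][j], D[i][j-1], D[i-1][j-1]). Filling the table (rows: prefixes of 'tasmlh', columns: prefixes of 'taicm'):
     ε  t  a  i  c  m
  ε  0  1  2  3  4  5
  t  1  0  1  2  3  4
  a  2  1  0  1  2  3
  s  3  2  1  1  2  3
  m  4  3  2  2  2  2
  l  5  4  3  3  3  3
  h  6  5  4  4  4  4
The bottom-right entry gives D[6][5] = 4, so no sequence of fewer than 4 edits works. Backtracking through the table gives one optimal edit sequence (4 edits):
  tasmlh → tamlh (del s @3)
  tamlh → tailh (sub m→i @3)
  tailh → taich (sub l→c @4)
  taich → taicm (sub h→m @5)
Edit distance = 4.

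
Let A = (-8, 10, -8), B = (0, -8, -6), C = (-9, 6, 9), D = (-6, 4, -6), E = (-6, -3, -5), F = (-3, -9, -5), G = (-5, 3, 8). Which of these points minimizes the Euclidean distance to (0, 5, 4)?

Distances: d(A) ≈ 15.2643, d(B) ≈ 16.4012, d(C) ≈ 10.3441, d(D) ≈ 11.7047, d(E) ≈ 13.4536, d(F) ≈ 16.9115, d(G) ≈ 6.7082. Nearest: G = (-5, 3, 8) with distance 6.7082.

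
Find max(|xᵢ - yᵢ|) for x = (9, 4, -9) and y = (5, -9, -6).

max(|x_i - y_i|) = max(|9 - 5|, |4 - (-9)|, |-9 - (-6)|) = max(4, 13, 3) = 13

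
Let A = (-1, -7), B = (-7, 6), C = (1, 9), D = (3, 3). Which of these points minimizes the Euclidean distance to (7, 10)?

Distances: d(A) ≈ 18.7883, d(B) ≈ 14.5602, d(C) ≈ 6.0828, d(D) ≈ 8.0623. Nearest: C = (1, 9) with distance 6.0828.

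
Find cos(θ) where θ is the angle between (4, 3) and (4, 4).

With u = (4, 3), v = (4, 4):
u·v = 4·4 + 3·4 = 16 + 12 = 28.
|u| = √(4² + 3²) = √25, |v| = √(4² + 4²) = √32, so |u||v| = √(25·32) = √800.
cos θ = (u·v)/(|u||v|) = 28/√800 ≈ 0.9899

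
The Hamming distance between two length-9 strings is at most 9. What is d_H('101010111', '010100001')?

Differing positions: 1, 2, 3, 4, 5, 7, 8. Hamming distance = 7. The maximum possible Hamming distance for length-9 strings is 9, so d_H/9 = 7/9 ≈ 0.7778.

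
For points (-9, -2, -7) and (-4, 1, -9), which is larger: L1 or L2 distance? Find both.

L1 = |-9 - (-4)| + |-2 - 1| + |-7 - (-9)| = 5 + 3 + 2 = 10
L2 = √(5² + 3² + 2²) = √38 ≈ 6.1644
L1 ≥ L2 always (equality iff movement is along one axis); L1 > L2 here.
Ratio L1/L2 = 10/√38 ≈ 1.6222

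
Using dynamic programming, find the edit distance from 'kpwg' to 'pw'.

Let D[i][j] be the edit distance between the first i characters of 'kpwg' and the first j characters of 'pw', with D[i][0] = i, D[0][j] = j, and D[i][j] = D[i-1][j-1] if the characters match, else 1 + min(D[i-1][j], D[i][j-1], D[i-1][j-1]). Filling the table (rows: prefixes of 'kpwg', columns: prefixes of 'pw'):
     ε  p  w
  ε  0  1  2
  k  1  1  2
  p  2  1  2
  w  3  2  1
  g  4  3  2
The bottom-right entry gives D[4][2] = 2, so no sequence of fewer than 2 edits works. Backtracking through the table gives one optimal edit sequence (2 edits):
  kpwg → pwg (del k @1)
  pwg → pw (del g @3)
Edit distance = 2.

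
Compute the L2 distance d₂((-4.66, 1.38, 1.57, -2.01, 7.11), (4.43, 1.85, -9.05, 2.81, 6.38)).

√(Σ(x_i - y_i)²) = √((-4.66 - 4.43)² + (1.38 - 1.85)² + (1.57 - (-9.05))² + (-2.01 - 2.81)² + (7.11 - 6.38)²)
= √((-9.09)² + (-0.47)² + 10.62² + (-4.82)² + 0.73²) = √(82.6281 + 0.2209 + 112.7844 + 23.2324 + 0.5329) = √219.3987 ≈ 14.8121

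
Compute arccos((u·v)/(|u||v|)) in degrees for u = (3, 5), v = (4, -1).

With u = (3, 5), v = (4, -1):
u·v = 3·4 + 5·(-1) = 12 + (-5) = 7.
|u| = √(3² + 5²) = √34, |v| = √(4² + (-1)²) = √17, so |u||v| = √(34·17) = √578.
cos θ = (u·v)/(|u||v|) = 7/√578 ≈ 0.291162
θ = arccos(0.291162) ≈ 73.07°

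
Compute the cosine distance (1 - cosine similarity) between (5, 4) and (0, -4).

With u = (5, 4), v = (0, -4):
u·v = 5·0 + 4·(-4) = 0 + (-16) = -16.
|u| = √(5² + 4²) = √41, |v| = √(0² + (-4)²) = √16, so |u||v| = √(41·16) = √656.
cos θ = (u·v)/(|u||v|) = -16/√656 ≈ -0.6247
Cosine distance = 1 - cos θ ≈ 1 - (-0.6247) = 1.6247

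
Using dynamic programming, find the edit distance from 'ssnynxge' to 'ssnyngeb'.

Let D[i][j] be the edit distance between the first i characters of 'ssnynxge' and the first j characters of 'ssnyngeb', with D[i][0] = i, D[0][j] = j, and D[i][j] = D[i-1][j-1] if the characters match, else 1 + min(D[i-1][j], D[i][j-1], D[i-1][j-1]). Filling the table (rows: prefixes of 'ssnynxge', columns: prefixes of 'ssnyngeb'):
     ε  s  s  n  y  n  g  e  b
  ε  0  1  2  3  4  5  6  7  8
  s  1  0  1  2  3  4  5  6  7
  s  2  1  0  1  2  3  4  5  6
  n  3  2  1  0  1  2  3  4  5
  y  4  3  2  1  0  1  2  3  4
  n  5  4  3  2  1  0  1  2  3
  x  6  5  4  3  2  1  1  2  3
  g  7  6  5  4  3  2  1  2  3
  e  8  7  6  5  4  3  2  1  2
The bottom-right entry gives D[8][8] = 2, so no sequence of fewer than 2 edits works. Backtracking through the table gives one optimal edit sequence (2 edits):
  ssnynxge → ssnynge (del x @6)
  ssnynge → ssnyngeb (ins b @8)
Edit distance = 2.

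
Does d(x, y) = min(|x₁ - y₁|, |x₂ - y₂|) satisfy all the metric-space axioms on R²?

No. d fails identity of indiscernibles: take x = (-5, 0) and y = (-5, 3). Then d(x,y) = min(|-5 - (-5)|, |0 - 3|) = min(0, 3) = 0, yet x ≠ y.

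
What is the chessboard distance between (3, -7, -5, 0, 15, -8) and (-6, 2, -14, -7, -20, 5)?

max(|x_i - y_i|) = max(|3 - (-6)|, |-7 - 2|, |-5 - (-14)|, |0 - (-7)|, |15 - (-20)|, |-8 - 5|) = max(9, 9, 9, 7, 35, 13) = 35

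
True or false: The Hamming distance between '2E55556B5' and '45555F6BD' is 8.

Differing positions: 1, 2, 6, 9. Hamming distance = 4, so the claim that d_H = 8 is false.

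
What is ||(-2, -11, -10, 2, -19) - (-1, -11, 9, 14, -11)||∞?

max(|x_i - y_i|) = max(|-2 - (-1)|, |-11 - (-11)|, |-10 - 9|, |2 - 14|, |-19 - (-11)|) = max(1, 0, 19, 12, 8) = 19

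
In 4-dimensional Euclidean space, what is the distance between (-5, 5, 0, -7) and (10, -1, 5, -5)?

√(Σ(x_i - y_i)²) = √((-5 - 10)² + (5 - (-1))² + (0 - 5)² + (-7 - (-5))²)
= √((-15)² + 6² + (-5)² + (-2)²) = √(225 + 36 + 25 + 4) = √290 ≈ 17.0294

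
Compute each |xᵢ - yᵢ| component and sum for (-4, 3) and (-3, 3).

Σ|x_i - y_i| = |-4 - (-3)| + |3 - 3| = 1 + 0 = 1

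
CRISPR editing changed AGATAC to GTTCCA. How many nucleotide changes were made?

Differing positions: 1, 2, 3, 4, 5, 6. Hamming distance = 6.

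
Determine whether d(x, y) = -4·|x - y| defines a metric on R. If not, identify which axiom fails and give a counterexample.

No. With c = -4 < 0, d fails non-negativity: d(7, 11) = -4·|7 - 11| = -4·4 = -16 < 0.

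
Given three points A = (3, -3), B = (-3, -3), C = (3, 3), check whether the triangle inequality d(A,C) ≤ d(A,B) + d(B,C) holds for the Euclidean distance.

d(A,B) = √(6² + 0²) = √36 = 6, d(B,C) = √(6² + 6²) = √72 ≈ 8.4853, d(A,C) = √(0² + 6²) = √36 = 6.
d(A,C) = 6 ≤ 6 + 8.4853 = 14.4853. Triangle inequality is satisfied.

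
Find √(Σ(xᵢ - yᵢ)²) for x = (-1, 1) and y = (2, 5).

√(Σ(x_i - y_i)²) = √((-1 - 2)² + (1 - 5)²)
= √((-3)² + (-4)²) = √(9 + 16) = √25 = 5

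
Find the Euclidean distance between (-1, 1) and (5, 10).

√(Σ(x_i - y_i)²) = √((-1 - 5)² + (1 - 10)²)
= √((-6)² + (-9)²) = √(36 + 81) = √117 ≈ 10.8167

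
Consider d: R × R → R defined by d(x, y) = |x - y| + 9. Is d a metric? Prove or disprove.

No. d fails identity of indiscernibles (specifically d(x,x) = 0): d(5, 5) = |5 - 5| + 9 = 0 + 9 = 9 ≠ 0.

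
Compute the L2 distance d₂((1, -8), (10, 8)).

√(Σ(x_i - y_i)²) = √((1 - 10)² + (-8 - 8)²)
= √((-9)² + (-16)²) = √(81 + 256) = √337 ≈ 18.3576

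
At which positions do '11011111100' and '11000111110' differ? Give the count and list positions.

Differing positions: 4, 5, 10. Hamming distance = 3.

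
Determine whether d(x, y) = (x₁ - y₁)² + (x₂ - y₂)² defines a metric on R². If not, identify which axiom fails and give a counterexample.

No. The squared Euclidean distance fails the triangle inequality. Counterexample: x = (0, 0), y = (5, 3), z = (10, 6). d(x,z) = 10² + 6² = 136, but d(x,y) + d(y,z) = (5² + 3²) + (5² + 3²) = 34 + 34 = 68. Since 136 > 68, the triangle inequality is violated. (Note: √d, the ordinary Euclidean distance, IS a metric.)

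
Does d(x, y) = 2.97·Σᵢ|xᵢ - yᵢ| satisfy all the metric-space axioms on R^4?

Yes. The L1 (Manhattan) norm induces a metric on R^4, and multiplying a metric by a positive constant 2.97 > 0 preserves all four axioms: non-negativity (2.97·||x-y|| ≥ 0), identity (2.97·||x-y|| = 0 ⟺ ||x-y|| = 0 ⟺ x = y), symmetry (||x-y|| = ||y-x||), and the triangle inequality (2.97·||x-z|| ≤ 2.97·||x-y|| + 2.97·||y-z||). So d is a metric.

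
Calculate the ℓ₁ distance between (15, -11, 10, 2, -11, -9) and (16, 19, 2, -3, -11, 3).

Σ|x_i - y_i| = |15 - 16| + |-11 - 19| + |10 - 2| + |2 - (-3)| + |-11 - (-11)| + |-9 - 3| = 1 + 30 + 8 + 5 + 0 + 12 = 56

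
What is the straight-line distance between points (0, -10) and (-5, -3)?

√(Σ(x_i - y_i)²) = √((0 - (-5))² + (-10 - (-3))²)
= √(5² + (-7)²) = √(25 + 49) = √74 ≈ 8.6023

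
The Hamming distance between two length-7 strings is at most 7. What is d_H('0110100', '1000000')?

Differing positions: 1, 2, 3, 5. Hamming distance = 4. The maximum possible Hamming distance for length-7 strings is 7, so d_H/7 = 4/7 ≈ 0.5714.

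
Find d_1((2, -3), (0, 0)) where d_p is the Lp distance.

Σ|x_i - y_i| = |2 - 0| + |-3 - 0| = 2 + 3 = 5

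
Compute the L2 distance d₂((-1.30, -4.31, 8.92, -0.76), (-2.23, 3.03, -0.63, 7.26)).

√(Σ(x_i - y_i)²) = √((-1.3 - (-2.23))² + (-4.31 - 3.03)² + (8.92 - (-0.63))² + (-0.76 - 7.26)²)
= √(0.93² + (-7.34)² + 9.55² + (-8.02)²) = √(0.8649 + 53.8756 + 91.2025 + 64.3204) = √210.2634 ≈ 14.5005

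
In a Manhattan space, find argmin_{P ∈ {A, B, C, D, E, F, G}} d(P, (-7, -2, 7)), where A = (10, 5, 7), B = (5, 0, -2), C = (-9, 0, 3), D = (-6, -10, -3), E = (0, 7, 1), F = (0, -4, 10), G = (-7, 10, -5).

Distances: d(A) = 24, d(B) = 23, d(C) = 8, d(D) = 19, d(E) = 22, d(F) = 12, d(G) = 24. Nearest: C = (-9, 0, 3) with distance 8.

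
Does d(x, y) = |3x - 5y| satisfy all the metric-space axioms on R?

No. d fails symmetry: d(5, 3) = |3·5 - 5·3| = |0| = 0, but d(3, 5) = |3·3 - 5·5| = |-16| = 16. Since 0 ≠ 16, d(x,y) ≠ d(y,x) in general.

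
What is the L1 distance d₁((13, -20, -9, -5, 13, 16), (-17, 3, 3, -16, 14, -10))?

Σ|x_i - y_i| = |13 - (-17)| + |-20 - 3| + |-9 - 3| + |-5 - (-16)| + |13 - 14| + |16 - (-10)| = 30 + 23 + 12 + 11 + 1 + 26 = 103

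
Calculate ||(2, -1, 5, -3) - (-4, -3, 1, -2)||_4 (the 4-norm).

(Σ|x_i - y_i|^4)^(1/4) = (|2 - (-4)|^4 + |-1 - (-3)|^4 + |5 - 1|^4 + |-3 - (-2)|^4)^(1/4)
= (6^4 + 2^4 + 4^4 + 1^4)^(1/4) = (1296 + 16 + 256 + 1)^(1/4) = (1569)^(1/4) ≈ 6.2937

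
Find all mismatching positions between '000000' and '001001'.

Differing positions: 3, 6. Hamming distance = 2.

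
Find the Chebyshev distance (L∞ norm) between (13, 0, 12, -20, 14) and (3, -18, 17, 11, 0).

max(|x_i - y_i|) = max(|13 - 3|, |0 - (-18)|, |12 - 17|, |-20 - 11|, |14 - 0|) = max(10, 18, 5, 31, 14) = 31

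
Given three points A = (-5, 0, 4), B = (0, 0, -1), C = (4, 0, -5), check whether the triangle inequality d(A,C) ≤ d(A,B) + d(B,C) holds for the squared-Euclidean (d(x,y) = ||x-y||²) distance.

d(A,B) = 5² + 0² + 5² = 50, d(B,C) = 4² + 0² + 4² = 32, d(A,C) = 9² + 0² + 9² = 162.
d(A,C) = 162 > 50 + 32 = 82. Triangle inequality is VIOLATED. (Squared-Euclidean is not a metric — this is a counterexample.)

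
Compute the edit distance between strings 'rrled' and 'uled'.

Let D[i][j] be the edit distance between the first i characters of 'rrled' and the first j characters of 'uled', with D[i][0] = i, D[0][j] = j, and D[i][j] = D[i-1][j-1] if the characters match, else 1 + min(D[i-1][j], D[i][j-1], D[i-1][j-1]). Filling the table (rows: prefixes of 'rrled', columns: prefixes of 'uled'):
     ε  u  l  e  d
  ε  0  1  2  3  4
  r  1  1  2  3  4
  r  2  2  2  3  4
  l  3  3  2  3  4
  e  4  4  3  2  3
  d  5  5  4  3  2
The bottom-right entry gives D[5][4] = 2, so no sequence of fewer than 2 edits works. Backtracking through the table gives one optimal edit sequence (2 edits):
  rrled → rled (del r @1)
  rled → uled (sub r→u @1)
Edit distance = 2.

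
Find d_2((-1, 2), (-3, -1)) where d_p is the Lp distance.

(Σ|x_i - y_i|^2)^(1/2) = (|-1 - (-3)|^2 + |2 - (-1)|^2)^(1/2)
= (2^2 + 3^2)^(1/2) = (4 + 9)^(1/2) = (13)^(1/2) ≈ 3.6056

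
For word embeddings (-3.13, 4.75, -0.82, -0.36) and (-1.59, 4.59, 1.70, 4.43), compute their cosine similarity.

With u = (-3.13, 4.75, -0.82, -0.36), v = (-1.59, 4.59, 1.70, 4.43):
u·v = (-3.13)·(-1.59) + 4.75·4.59 + (-0.82)·1.7 + (-0.36)·4.43 = 4.9767 + 21.8025 + (-1.394) + (-1.5948) = 23.7904.
|u| = √((-3.13)² + 4.75² + (-0.82)² + (-0.36)²) = √(9.7969 + 22.5625 + 0.6724 + 0.1296) = √33.1614, |v| = √((-1.59)² + 4.59² + 1.7² + 4.43²) = √(2.5281 + 21.0681 + 2.89 + 19.6249) = √46.1111.
cos θ = (u·v)/(|u||v|) = 23.7904/(√33.1614·√46.1111) ≈ 0.6084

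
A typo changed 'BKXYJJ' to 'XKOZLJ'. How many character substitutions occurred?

Differing positions: 1, 3, 4, 5. Hamming distance = 4.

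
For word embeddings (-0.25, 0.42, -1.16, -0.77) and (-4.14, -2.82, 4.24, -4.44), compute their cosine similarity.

With u = (-0.25, 0.42, -1.16, -0.77), v = (-4.14, -2.82, 4.24, -4.44):
u·v = (-0.25)·(-4.14) + 0.42·(-2.82) + (-1.16)·4.24 + (-0.77)·(-4.44) = 1.035 + (-1.1844) + (-4.9184) + 3.4188 = -1.649.
|u| = √((-0.25)² + 0.42² + (-1.16)² + (-0.77)²) = √(0.0625 + 0.1764 + 1.3456 + 0.5929) = √2.1774, |v| = √((-4.14)² + (-2.82)² + 4.24² + (-4.44)²) = √(17.1396 + 7.9524 + 17.9776 + 19.7136) = √62.7832.
cos θ = (u·v)/(|u||v|) = -1.649/(√2.1774·√62.7832) ≈ -0.141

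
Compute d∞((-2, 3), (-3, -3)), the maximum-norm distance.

max(|x_i - y_i|) = max(|-2 - (-3)|, |3 - (-3)|) = max(1, 6) = 6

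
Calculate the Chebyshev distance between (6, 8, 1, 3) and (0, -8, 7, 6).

max(|x_i - y_i|) = max(|6 - 0|, |8 - (-8)|, |1 - 7|, |3 - 6|) = max(6, 16, 6, 3) = 16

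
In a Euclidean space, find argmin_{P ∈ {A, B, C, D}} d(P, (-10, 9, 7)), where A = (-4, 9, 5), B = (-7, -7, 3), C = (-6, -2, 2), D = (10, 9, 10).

Distances: d(A) ≈ 6.3246, d(B) ≈ 16.7631, d(C) ≈ 12.7279, d(D) ≈ 20.2237. Nearest: A = (-4, 9, 5) with distance 6.3246.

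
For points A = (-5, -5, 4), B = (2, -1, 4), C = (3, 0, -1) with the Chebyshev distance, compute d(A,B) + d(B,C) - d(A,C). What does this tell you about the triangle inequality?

d(A,B) = max(7, 4, 0) = 7, d(B,C) = max(1, 1, 5) = 5, d(A,C) = max(8, 5, 5) = 8.
d(A,B) + d(B,C) - d(A,C) = 7 + 5 - 8 = 12 - 8 = 4. This is ≥ 0, so the triangle inequality holds for these points.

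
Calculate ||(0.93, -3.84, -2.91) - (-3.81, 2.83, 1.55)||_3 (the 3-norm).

(Σ|x_i - y_i|^3)^(1/3) = (|0.93 - (-3.81)|^3 + |-3.84 - 2.83|^3 + |-2.91 - 1.55|^3)^(1/3)
= (4.74^3 + 6.67^3 + 4.46^3)^(1/3) ≈ (106.4964 + 296.741 + 88.7165)^(1/3) = (491.9539)^(1/3) ≈ 7.8942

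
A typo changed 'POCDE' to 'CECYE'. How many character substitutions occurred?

Differing positions: 1, 2, 4. Hamming distance = 3.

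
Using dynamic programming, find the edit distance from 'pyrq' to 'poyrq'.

Let D[i][j] be the edit distance between the first i characters of 'pyrq' and the first j characters of 'poyrq', with D[i][0] = i, D[0][j] = j, and D[i][j] = D[i-1][j-1] if the characters match, else 1 + min(D[i-1][j], D[i][j-1], D[i-1][j-1]). Filling the table (rows: prefixes of 'pyrq', columns: prefixes of 'poyrq'):
     ε  p  o  y  r  q
  ε  0  1  2  3  4  5
  p  1  0  1  2  3  4
  y  2  1  1  1  2  3
  r  3  2  2  2  1  2
  q  4  3  3  3  2  1
The bottom-right entry gives D[4][5] = 1, so no sequence of fewer than 1 edit works. Backtracking through the table gives one optimal edit sequence (1 edit):
  pyrq → poyrq (ins o @2)
Edit distance = 1.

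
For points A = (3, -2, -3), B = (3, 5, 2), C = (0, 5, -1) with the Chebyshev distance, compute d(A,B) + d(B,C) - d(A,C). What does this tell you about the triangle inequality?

d(A,B) = max(0, 7, 5) = 7, d(B,C) = max(3, 0, 3) = 3, d(A,C) = max(3, 7, 2) = 7.
d(A,B) + d(B,C) - d(A,C) = 7 + 3 - 7 = 10 - 7 = 3. This is ≥ 0, so the triangle inequality holds for these points.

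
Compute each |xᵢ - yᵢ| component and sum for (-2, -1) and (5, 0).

Σ|x_i - y_i| = |-2 - 5| + |-1 - 0| = 7 + 1 = 8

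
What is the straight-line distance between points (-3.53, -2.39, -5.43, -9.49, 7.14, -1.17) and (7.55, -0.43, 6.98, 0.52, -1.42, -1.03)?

√(Σ(x_i - y_i)²) = √((-3.53 - 7.55)² + (-2.39 - (-0.43))² + (-5.43 - 6.98)² + (-9.49 - 0.52)² + (7.14 - (-1.42))² + (-1.17 - (-1.03))²)
= √((-11.08)² + (-1.96)² + (-12.41)² + (-10.01)² + 8.56² + (-0.14)²) = √(122.7664 + 3.8416 + 154.0081 + 100.2001 + 73.2736 + 0.0196) = √454.1094 ≈ 21.3098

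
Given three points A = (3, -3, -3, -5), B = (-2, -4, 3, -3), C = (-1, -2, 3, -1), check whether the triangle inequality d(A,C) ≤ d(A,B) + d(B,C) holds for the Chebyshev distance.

d(A,B) = max(5, 1, 6, 2) = 6, d(B,C) = max(1, 2, 0, 2) = 2, d(A,C) = max(4, 1, 6, 4) = 6.
d(A,C) = 6 ≤ 6 + 2 = 8. Triangle inequality is satisfied.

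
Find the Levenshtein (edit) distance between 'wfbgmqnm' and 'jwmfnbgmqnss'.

Let D[i][j] be the edit distance between the first i characters of 'wfbgmqnm' and the first j characters of 'jwmfnbgmqnss', with D[i][0] = i, D[0][j] = j, and D[i][j] = D[i-1][j-1] if the characters match, else 1 + min(D[i-1][j], D[i][j-1], D[i-1][j-1]). Filling the table (rows: prefixes of 'wfbgmqnm', columns: prefixes of 'jwmfnbgmqnss'):
     ε  j  w  m  f  n  b  g  m  q  n  s  s
  ε  0  1  2  3  4  5  6  7  8  9 10 11 12
  w  1  1  1  2  3  4  5  6  7  8  9 10 11
  f  2  2  2  2  2  3  4  5  6  7  8  9 10
  b  3  3  3  3  3  3  3  4  5  6  7  8  9
  g  4  4  4  4  4  4  4  3  4  5  6  7  8
  m  5  5  5  4  5  5  5  4  3  4  5  6  7
  q  6  6  6  5  5  6  6  5  4  3  4  5  6
  n  7  7  7  6  6  5  6  6  5  4  3  4  5
  m  8  8  8  7  7  6  6  7  6  5  4  4  5
The bottom-right entry gives D[8][12] = 5, so no sequence of fewer than 5 edits works. Backtracking through the table gives one optimal edit sequence (5 edits):
  wfbgmqnm → jwfbgmqnm (ins j @1)
  jwfbgmqnm → jwmfbgmqnm (ins m @3)
  jwmfbgmqnm → jwmfnbgmqnm (ins n @5)
  jwmfnbgmqnm → jwmfnbgmqnsm (ins s @11)
  jwmfnbgmqnsm → jwmfnbgmqnss (sub m→s @12)
Edit distance = 5.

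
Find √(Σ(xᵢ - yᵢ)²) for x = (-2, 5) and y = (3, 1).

√(Σ(x_i - y_i)²) = √((-2 - 3)² + (5 - 1)²)
= √((-5)² + 4²) = √(25 + 16) = √41 ≈ 6.4031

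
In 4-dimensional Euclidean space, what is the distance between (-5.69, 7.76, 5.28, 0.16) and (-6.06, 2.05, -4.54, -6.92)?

√(Σ(x_i - y_i)²) = √((-5.69 - (-6.06))² + (7.76 - 2.05)² + (5.28 - (-4.54))² + (0.16 - (-6.92))²)
= √(0.37² + 5.71² + 9.82² + 7.08²) = √(0.1369 + 32.6041 + 96.4324 + 50.1264) = √179.2998 ≈ 13.3903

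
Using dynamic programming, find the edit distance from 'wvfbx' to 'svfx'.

Let D[i][j] be the edit distance between the first i characters of 'wvfbx' and the first j characters of 'svfx', with D[i][0] = i, D[0][j] = j, and D[i][j] = D[i-1][j-1] if the characters match, else 1 + min(D[i-1][j], D[i][j-1], D[i-1][j-1]). Filling the table (rows: prefixes of 'wvfbx', columns: prefixes of 'svfx'):
     ε  s  v  f  x
  ε  0  1  2  3  4
  w  1  1  2  3  4
  v  2  2  1  2  3
  f  3  3  2  1  2
  b  4  4  3  2  2
  x  5  5  4  3  2
The bottom-right entry gives D[5][4] = 2, so no sequence of fewer than 2 edits works. Backtracking through the table gives one optimal edit sequence (2 edits):
  wvfbx → svfbx (sub w→s @1)
  svfbx → svfx (del b @4)
Edit distance = 2.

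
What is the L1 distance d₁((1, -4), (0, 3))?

Σ|x_i - y_i| = |1 - 0| + |-4 - 3| = 1 + 7 = 8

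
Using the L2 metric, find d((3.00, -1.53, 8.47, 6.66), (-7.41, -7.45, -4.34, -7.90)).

√(Σ(x_i - y_i)²) = √((3 - (-7.41))² + (-1.53 - (-7.45))² + (8.47 - (-4.34))² + (6.66 - (-7.9))²)
= √(10.41² + 5.92² + 12.81² + 14.56²) = √(108.3681 + 35.0464 + 164.0961 + 211.9936) = √519.5042 ≈ 22.7926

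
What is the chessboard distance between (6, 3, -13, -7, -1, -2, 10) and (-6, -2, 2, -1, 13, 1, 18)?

max(|x_i - y_i|) = max(|6 - (-6)|, |3 - (-2)|, |-13 - 2|, |-7 - (-1)|, |-1 - 13|, |-2 - 1|, |10 - 18|) = max(12, 5, 15, 6, 14, 3, 8) = 15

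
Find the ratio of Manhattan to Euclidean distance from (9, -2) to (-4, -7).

L1 = |9 - (-4)| + |-2 - (-7)| = 13 + 5 = 18
L2 = √(13² + 5²) = √194 ≈ 13.9284
L1 ≥ L2 always (equality iff movement is along one axis); L1 > L2 here.
Ratio L1/L2 = 18/√194 ≈ 1.2923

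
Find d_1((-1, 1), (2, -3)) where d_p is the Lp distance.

Σ|x_i - y_i| = |-1 - 2| + |1 - (-3)| = 3 + 4 = 7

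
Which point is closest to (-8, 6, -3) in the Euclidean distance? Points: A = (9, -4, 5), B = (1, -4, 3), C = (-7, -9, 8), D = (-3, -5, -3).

Distances: d(A) ≈ 21.2838, d(B) ≈ 14.7309, d(C) ≈ 18.6279, d(D) ≈ 12.083. Nearest: D = (-3, -5, -3) with distance 12.083.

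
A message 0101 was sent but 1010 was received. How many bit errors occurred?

Differing positions: 1, 2, 3, 4. Hamming distance = 4.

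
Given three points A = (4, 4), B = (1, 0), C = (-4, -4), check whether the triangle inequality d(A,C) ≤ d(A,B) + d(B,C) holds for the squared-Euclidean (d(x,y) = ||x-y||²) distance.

d(A,B) = 3² + 4² = 25, d(B,C) = 5² + 4² = 41, d(A,C) = 8² + 8² = 128.
d(A,C) = 128 > 25 + 41 = 66. Triangle inequality is VIOLATED. (Squared-Euclidean is not a metric — this is a counterexample.)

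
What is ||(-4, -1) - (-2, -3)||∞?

max(|x_i - y_i|) = max(|-4 - (-2)|, |-1 - (-3)|) = max(2, 2) = 2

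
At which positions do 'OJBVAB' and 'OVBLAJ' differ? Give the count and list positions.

Differing positions: 2, 4, 6. Hamming distance = 3.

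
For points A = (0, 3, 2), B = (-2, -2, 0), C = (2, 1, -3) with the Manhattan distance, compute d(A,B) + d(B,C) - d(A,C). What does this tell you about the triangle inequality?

d(A,B) = 2 + 5 + 2 = 9, d(B,C) = 4 + 3 + 3 = 10, d(A,C) = 2 + 2 + 5 = 9.
d(A,B) + d(B,C) - d(A,C) = 9 + 10 - 9 = 19 - 9 = 10. This is ≥ 0, so the triangle inequality holds for these points.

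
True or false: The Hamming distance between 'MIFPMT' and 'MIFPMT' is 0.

Differing positions: none. Hamming distance = 0, so the claim is true.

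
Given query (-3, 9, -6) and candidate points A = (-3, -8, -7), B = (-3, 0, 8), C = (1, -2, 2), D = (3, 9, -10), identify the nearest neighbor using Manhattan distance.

Distances: d(A) = 18, d(B) = 23, d(C) = 23, d(D) = 10. Nearest: D = (3, 9, -10) with distance 10.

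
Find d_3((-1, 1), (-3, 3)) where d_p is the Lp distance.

(Σ|x_i - y_i|^3)^(1/3) = (|-1 - (-3)|^3 + |1 - 3|^3)^(1/3)
= (2^3 + 2^3)^(1/3) = (8 + 8)^(1/3) = (16)^(1/3) ≈ 2.5198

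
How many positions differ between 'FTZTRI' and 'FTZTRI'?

Differing positions: none. Hamming distance = 0.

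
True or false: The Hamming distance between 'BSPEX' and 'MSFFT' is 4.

Differing positions: 1, 3, 4, 5. Hamming distance = 4, so the claim is true.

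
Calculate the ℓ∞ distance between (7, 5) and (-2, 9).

max(|x_i - y_i|) = max(|7 - (-2)|, |5 - 9|) = max(9, 4) = 9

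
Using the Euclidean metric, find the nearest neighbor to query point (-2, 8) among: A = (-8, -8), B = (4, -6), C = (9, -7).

Distances: d(A) ≈ 17.088, d(B) ≈ 15.2315, d(C) ≈ 18.6011. Nearest: B = (4, -6) with distance 15.2315.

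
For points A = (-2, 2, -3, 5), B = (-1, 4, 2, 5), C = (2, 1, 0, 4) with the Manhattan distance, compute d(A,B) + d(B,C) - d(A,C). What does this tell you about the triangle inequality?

d(A,B) = 1 + 2 + 5 + 0 = 8, d(B,C) = 3 + 3 + 2 + 1 = 9, d(A,C) = 4 + 1 + 3 + 1 = 9.
d(A,B) + d(B,C) - d(A,C) = 8 + 9 - 9 = 17 - 9 = 8. This is ≥ 0, so the triangle inequality holds for these points.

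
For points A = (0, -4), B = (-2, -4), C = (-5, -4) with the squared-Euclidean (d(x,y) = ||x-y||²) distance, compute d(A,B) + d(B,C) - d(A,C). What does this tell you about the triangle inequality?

d(A,B) = 2² + 0² = 4, d(B,C) = 3² + 0² = 9, d(A,C) = 5² + 0² = 25.
d(A,B) + d(B,C) - d(A,C) = 4 + 9 - 25 = 13 - 25 = -12. This is < 0, so the triangle inequality FAILS for these points (squared-Euclidean is not a metric).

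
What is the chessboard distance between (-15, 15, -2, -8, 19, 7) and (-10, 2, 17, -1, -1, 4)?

max(|x_i - y_i|) = max(|-15 - (-10)|, |15 - 2|, |-2 - 17|, |-8 - (-1)|, |19 - (-1)|, |7 - 4|) = max(5, 13, 19, 7, 20, 3) = 20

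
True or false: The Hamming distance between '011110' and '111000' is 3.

Differing positions: 1, 4, 5. Hamming distance = 3, so the claim is true.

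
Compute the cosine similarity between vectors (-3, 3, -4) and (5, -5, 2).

With u = (-3, 3, -4), v = (5, -5, 2):
u·v = (-3)·5 + 3·(-5) + (-4)·2 = (-15) + (-15) + (-8) = -38.
|u| = √((-3)² + 3² + (-4)²) = √34, |v| = √(5² + (-5)² + 2²) = √54, so |u||v| = √(34·54) = √1836.
cos θ = (u·v)/(|u||v|) = -38/√1836 ≈ -0.8868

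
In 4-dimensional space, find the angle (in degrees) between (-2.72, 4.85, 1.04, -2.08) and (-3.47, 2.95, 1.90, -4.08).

With u = (-2.72, 4.85, 1.04, -2.08), v = (-3.47, 2.95, 1.90, -4.08):
u·v = (-2.72)·(-3.47) + 4.85·2.95 + 1.04·1.9 + (-2.08)·(-4.08) = 9.4384 + 14.3075 + 1.976 + 8.4864 = 34.2083.
|u| = √((-2.72)² + 4.85² + 1.04² + (-2.08)²) = √(7.3984 + 23.5225 + 1.0816 + 4.3264) = √36.3289, |v| = √((-3.47)² + 2.95² + 1.9² + (-4.08)²) = √(12.0409 + 8.7025 + 3.61 + 16.6464) = √40.9998.
cos θ = (u·v)/(|u||v|) = 34.2083/(√36.3289·√40.9998) ≈ 0.886369
θ = arccos(0.886369) ≈ 27.58°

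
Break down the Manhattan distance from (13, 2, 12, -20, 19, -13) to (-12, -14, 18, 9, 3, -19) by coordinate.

Σ|x_i - y_i| = |13 - (-12)| + |2 - (-14)| + |12 - 18| + |-20 - 9| + |19 - 3| + |-13 - (-19)| = 25 + 16 + 6 + 29 + 16 + 6 = 98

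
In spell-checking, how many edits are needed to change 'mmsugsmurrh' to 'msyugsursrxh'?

Let D[i][j] be the edit distance between the first i characters of 'mmsugsmurrh' and the first j characters of 'msyugsursrxh', with D[i][0] = i, D[0][j] = j, and D[i][j] = D[i-1][j-1] if the characters match, else 1 + min(D[i-1][j], D[i][j-1], D[i-1][j-1]). Filling the table (rows: prefixes of 'mmsugsmurrh', columns: prefixes of 'msyugsursrxh'):
     ε  m  s  y  u  g  s  u  r  s  r  x  h
  ε  0  1  2  3  4  5  6  7  8  9 10 11 12
  m  1  0  1  2  3  4  5  6  7  8  9 10 11
  m  2  1  1  2  3  4  5  6  7  8  9 10 11
  s  3  2  1  2  3  4  4  5  6  7  8  9 10
  u  4  3  2  2  2  3  4  4  5  6  7  8  9
  g  5  4  3  3  3  2  3  4  5  6  7  8  9
  s  6  5  4  4  4  3  2  3  4  5  6  7  8
  m  7  6  5  5  5  4  3  3  4  5  6  7  8
  u  8  7  6  6  5  5  4  3  4  5  6  7  8
  r  9  8  7  7  6  6  5  4  3  4  5  6  7
  r 10  9  8  8  7  7  6  5  4  4  4  5  6
  h 11 10  9  9  8  8  7  6  5  5  5  5  5
The bottom-right entry gives D[11][12] = 5, so no sequence of fewer than 5 edits works. Backtracking through the table gives one optimal edit sequence (5 edits):
  mmsugsmurrh → mssugsmurrh (sub m→s @2)
  mssugsmurrh → msyugsmurrh (sub s→y @3)
  msyugsmurrh → msyugsurrh (del m @7)
  msyugsurrh → msyugsursrh (ins s @9)
  msyugsursrh → msyugsursrxh (ins x @11)
Edit distance = 5.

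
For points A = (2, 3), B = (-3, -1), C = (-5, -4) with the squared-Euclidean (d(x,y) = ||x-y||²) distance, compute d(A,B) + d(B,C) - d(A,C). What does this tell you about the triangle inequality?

d(A,B) = 5² + 4² = 41, d(B,C) = 2² + 3² = 13, d(A,C) = 7² + 7² = 98.
d(A,B) + d(B,C) - d(A,C) = 41 + 13 - 98 = 54 - 98 = -44. This is < 0, so the triangle inequality FAILS for these points (squared-Euclidean is not a metric).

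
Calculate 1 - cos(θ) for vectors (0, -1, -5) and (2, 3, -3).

With u = (0, -1, -5), v = (2, 3, -3):
u·v = 0·2 + (-1)·3 + (-5)·(-3) = 0 + (-3) + 15 = 12.
|u| = √(0² + (-1)² + (-5)²) = √26, |v| = √(2² + 3² + (-3)²) = √22, so |u||v| = √(26·22) = √572.
cos θ = (u·v)/(|u||v|) = 12/√572 ≈ 0.5017
Cosine distance = 1 - cos θ ≈ 1 - 0.5017 = 0.4983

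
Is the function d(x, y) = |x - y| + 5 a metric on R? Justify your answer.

No. d fails identity of indiscernibles (specifically d(x,x) = 0): d(-6, -6) = |-6 - (-6)| + 5 = 0 + 5 = 5 ≠ 0.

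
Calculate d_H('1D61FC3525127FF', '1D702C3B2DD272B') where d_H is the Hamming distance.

Differing positions: 3, 4, 5, 8, 10, 11, 14, 15. Hamming distance = 8.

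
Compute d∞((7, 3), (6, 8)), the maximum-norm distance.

max(|x_i - y_i|) = max(|7 - 6|, |3 - 8|) = max(1, 5) = 5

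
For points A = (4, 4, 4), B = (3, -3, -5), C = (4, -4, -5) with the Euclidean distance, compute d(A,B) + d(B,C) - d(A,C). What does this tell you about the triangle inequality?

d(A,B) = √(1² + 7² + 9²) = √131 ≈ 11.4455, d(B,C) = √(1² + 1² + 0²) = √2 ≈ 1.4142, d(A,C) = √(0² + 8² + 9²) = √145 ≈ 12.0416.
d(A,B) + d(B,C) - d(A,C) = 11.4455 + 1.4142 - 12.0416 = 12.8597 - 12.0416 = 0.8181 (to 4 decimal places). This is ≥ 0, so the triangle inequality holds for these points.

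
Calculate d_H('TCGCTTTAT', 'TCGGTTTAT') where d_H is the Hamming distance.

Differing positions: 4. Hamming distance = 1.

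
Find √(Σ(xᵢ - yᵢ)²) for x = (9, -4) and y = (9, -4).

√(Σ(x_i - y_i)²) = √((9 - 9)² + (-4 - (-4))²)
= √(0² + 0²) = √(0 + 0) = √0 = 0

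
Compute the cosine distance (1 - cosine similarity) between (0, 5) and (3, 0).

With u = (0, 5), v = (3, 0):
u·v = 0·3 + 5·0 = 0 + 0 = 0.
|u| = √(0² + 5²) = √25, |v| = √(3² + 0²) = √9, so |u||v| = √(25·9) = √225 = 15.
cos θ = (u·v)/(|u||v|) = 0/15 = 0
Cosine distance = 1 - cos θ = 1 - 0 = 1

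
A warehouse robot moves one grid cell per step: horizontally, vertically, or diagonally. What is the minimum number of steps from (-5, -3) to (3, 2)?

max(|x_i - y_i|) = max(|-5 - 3|, |-3 - 2|) = max(8, 5) = 8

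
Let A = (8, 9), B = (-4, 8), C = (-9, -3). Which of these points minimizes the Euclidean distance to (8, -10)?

Distances: d(A) = 19, d(B) ≈ 21.6333, d(C) ≈ 18.3848. Nearest: C = (-9, -3) with distance 18.3848.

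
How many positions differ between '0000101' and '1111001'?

Differing positions: 1, 2, 3, 4, 5. Hamming distance = 5.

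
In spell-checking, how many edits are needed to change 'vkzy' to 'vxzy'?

Let D[i][j] be the edit distance between the first i characters of 'vkzy' and the first j characters of 'vxzy', with D[i][0] = i, D[0][j] = j, and D[i][j] = D[i-1][j-1] if the characters match, else 1 + min(D[i-1][j], D[i][j-1], D[i-1][j-1]). Filling the table (rows: prefixes of 'vkzy', columns: prefixes of 'vxzy'):
     ε  v  x  z  y
  ε  0  1  2  3  4
  v  1  0  1  2  3
  k  2  1  1  2  3
  z  3  2  2  1  2
  y  4  3  3  2  1
The bottom-right entry gives D[4][4] = 1, so no sequence of fewer than 1 edit works. Backtracking through the table gives one optimal edit sequence (1 edit):
  vkzy → vxzy (sub k→x @2)
Edit distance = 1.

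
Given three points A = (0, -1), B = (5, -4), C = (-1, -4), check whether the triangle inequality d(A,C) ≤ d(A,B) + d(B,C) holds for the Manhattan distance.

d(A,B) = 5 + 3 = 8, d(B,C) = 6 + 0 = 6, d(A,C) = 1 + 3 = 4.
d(A,C) = 4 ≤ 8 + 6 = 14. Triangle inequality is satisfied.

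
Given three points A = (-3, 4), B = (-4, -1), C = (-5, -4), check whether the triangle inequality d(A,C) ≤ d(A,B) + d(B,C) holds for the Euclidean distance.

d(A,B) = √(1² + 5²) = √26 ≈ 5.099, d(B,C) = √(1² + 3²) = √10 ≈ 3.1623, d(A,C) = √(2² + 8²) = √68 ≈ 8.2462.
d(A,C) ≈ 8.2462 ≤ 5.099 + 3.1623 = 8.2613. Triangle inequality is satisfied.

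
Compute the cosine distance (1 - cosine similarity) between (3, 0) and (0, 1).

With u = (3, 0), v = (0, 1):
u·v = 3·0 + 0·1 = 0 + 0 = 0.
|u| = √(3² + 0²) = √9, |v| = √(0² + 1²) = √1, so |u||v| = √(9·1) = √9 = 3.
cos θ = (u·v)/(|u||v|) = 0/3 = 0
Cosine distance = 1 - cos θ = 1 - 0 = 1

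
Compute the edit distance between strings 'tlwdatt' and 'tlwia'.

Let D[i][j] be the edit distance between the first i characters of 'tlwdatt' and the first j characters of 'tlwia', with D[i][0] = i, D[0][j] = j, and D[i][j] = D[i-1][j-1] if the characters match, else 1 + min(D[i-1][j], D[i][j-1], D[i-1][j-1]). Filling the table (rows: prefixes of 'tlwdatt', columns: prefixes of 'tlwia'):
     ε  t  l  w  i  a
  ε  0  1  2  3  4  5
  t  1  0  1  2  3  4
  l  2  1  0  1  2  3
  w  3  2  1  0  1  2
  d  4  3  2  1  1  2
  a  5  4  3  2  2  1
  t  6  5  4  3  3  2
  t  7  6  5  4  4  3
The bottom-right entry gives D[7][5] = 3, so no sequence of fewer than 3 edits works. Backtracking through the table gives one optimal edit sequence (3 edits):
  tlwdatt → tlwiatt (sub d→i @4)
  tlwiatt → tlwiat (del t @6)
  tlwiat → tlwia (del t @6)
Edit distance = 3.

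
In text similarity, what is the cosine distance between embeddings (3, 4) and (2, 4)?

With u = (3, 4), v = (2, 4):
u·v = 3·2 + 4·4 = 6 + 16 = 22.
|u| = √(3² + 4²) = √25, |v| = √(2² + 4²) = √20, so |u||v| = √(25·20) = √500.
cos θ = (u·v)/(|u||v|) = 22/√500 ≈ 0.9839
Cosine distance = 1 - cos θ ≈ 1 - 0.9839 = 0.0161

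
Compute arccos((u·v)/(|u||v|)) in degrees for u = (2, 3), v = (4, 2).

With u = (2, 3), v = (4, 2):
u·v = 2·4 + 3·2 = 8 + 6 = 14.
|u| = √(2² + 3²) = √13, |v| = √(4² + 2²) = √20, so |u||v| = √(13·20) = √260.
cos θ = (u·v)/(|u||v|) = 14/√260 ≈ 0.868243
θ = arccos(0.868243) ≈ 29.74°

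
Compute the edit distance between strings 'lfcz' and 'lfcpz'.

Let D[i][j] be the edit distance between the first i characters of 'lfcz' and the first j characters of 'lfcpz', with D[i][0] = i, D[0][j] = j, and D[i][j] = D[i-1][j-1] if the characters match, else 1 + min(D[i-1][j], D[i][j-1], D[i-1][j-1]). Filling the table (rows: prefixes of 'lfcz', columns: prefixes of 'lfcpz'):
     ε  l  f  c  p  z
  ε  0  1  2  3  4  5
  l  1  0  1  2  3  4
  f  2  1  0  1  2  3
  c  3  2  1  0  1  2
  z  4  3  2  1  1  1
The bottom-right entry gives D[4][5] = 1, so no sequence of fewer than 1 edit works. Backtracking through the table gives one optimal edit sequence (1 edit):
  lfcz → lfcpz (ins p @4)
Edit distance = 1.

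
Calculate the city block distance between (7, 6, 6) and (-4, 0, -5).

Σ|x_i - y_i| = |7 - (-4)| + |6 - 0| + |6 - (-5)| = 11 + 6 + 11 = 28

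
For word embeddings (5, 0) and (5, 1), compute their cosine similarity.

With u = (5, 0), v = (5, 1):
u·v = 5·5 + 0·1 = 25 + 0 = 25.
|u| = √(5² + 0²) = √25, |v| = √(5² + 1²) = √26, so |u||v| = √(25·26) = √650.
cos θ = (u·v)/(|u||v|) = 25/√650 ≈ 0.9806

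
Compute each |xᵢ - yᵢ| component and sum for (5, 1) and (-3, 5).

Σ|x_i - y_i| = |5 - (-3)| + |1 - 5| = 8 + 4 = 12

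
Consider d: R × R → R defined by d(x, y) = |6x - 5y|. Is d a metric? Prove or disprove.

No. d fails symmetry: d(5, 4) = |6·5 - 5·4| = |10| = 10, but d(4, 5) = |6·4 - 5·5| = |-1| = 1. Since 10 ≠ 1, d(x,y) ≠ d(y,x) in general.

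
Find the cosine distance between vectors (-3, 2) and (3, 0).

With u = (-3, 2), v = (3, 0):
u·v = (-3)·3 + 2·0 = (-9) + 0 = -9.
|u| = √((-3)² + 2²) = √13, |v| = √(3² + 0²) = √9, so |u||v| = √(13·9) = √117.
cos θ = (u·v)/(|u||v|) = -9/√117 ≈ -0.8321
Cosine distance = 1 - cos θ ≈ 1 - (-0.8321) = 1.8321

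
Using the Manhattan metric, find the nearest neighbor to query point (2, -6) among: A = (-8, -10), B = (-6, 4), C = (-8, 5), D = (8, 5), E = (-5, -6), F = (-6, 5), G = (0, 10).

Distances: d(A) = 14, d(B) = 18, d(C) = 21, d(D) = 17, d(E) = 7, d(F) = 19, d(G) = 18. Nearest: E = (-5, -6) with distance 7.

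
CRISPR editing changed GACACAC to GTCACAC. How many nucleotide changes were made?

Differing positions: 2. Hamming distance = 1.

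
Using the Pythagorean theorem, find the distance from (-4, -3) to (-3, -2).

√(Σ(x_i - y_i)²) = √((-4 - (-3))² + (-3 - (-2))²)
= √((-1)² + (-1)²) = √(1 + 1) = √2 ≈ 1.4142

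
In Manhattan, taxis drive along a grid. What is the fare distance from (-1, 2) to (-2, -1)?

Σ|x_i - y_i| = |-1 - (-2)| + |2 - (-1)| = 1 + 3 = 4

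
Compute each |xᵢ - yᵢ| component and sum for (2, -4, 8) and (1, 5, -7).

Σ|x_i - y_i| = |2 - 1| + |-4 - 5| + |8 - (-7)| = 1 + 9 + 15 = 25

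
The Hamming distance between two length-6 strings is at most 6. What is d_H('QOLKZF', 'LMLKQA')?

Differing positions: 1, 2, 5, 6. Hamming distance = 4. The maximum possible Hamming distance for length-6 strings is 6, so d_H/6 = 4/6 ≈ 0.6667.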